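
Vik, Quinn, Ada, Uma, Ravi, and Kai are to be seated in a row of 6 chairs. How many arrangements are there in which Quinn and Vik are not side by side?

There are 6! = 720 arrangements in all. If Quinn and Vik are adjacent, merging them into one block gives 2·(5)! = 240 arrangements.
So 720 − 240 = 480 arrangements keep them apart.

480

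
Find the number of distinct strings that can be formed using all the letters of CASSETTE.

Letter multiplicities in CASSETTE: A×1, C×1, E×2, S×2, T×2.
So there are 8! / (2!·2!·2!) = 5040 distinguishable arrangements.

5040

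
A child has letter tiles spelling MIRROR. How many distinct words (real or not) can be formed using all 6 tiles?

Letter multiplicities in MIRROR: I×1, M×1, O×1, R×3.
Dividing 6! = 720 by 3! = 6 for the repeated letters gives 120.

120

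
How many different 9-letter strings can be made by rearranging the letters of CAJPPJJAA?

5040

The 9 letters of CAJPPJJAA have repeats: A appearing 3 times, J appearing 3 times, and P appearing twice.
So there are 9! / (3!·3!·2!) = 5040 distinguishable arrangements.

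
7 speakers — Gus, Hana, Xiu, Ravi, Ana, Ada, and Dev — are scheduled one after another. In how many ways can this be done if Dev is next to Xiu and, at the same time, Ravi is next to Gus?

480

Treat {Dev,Xiu} as one block (2 orders) and {Ravi,Gus} as another (2 orders).
That leaves 5 units to arrange: 2 × 2 × 5! = 4 × 120 = 480.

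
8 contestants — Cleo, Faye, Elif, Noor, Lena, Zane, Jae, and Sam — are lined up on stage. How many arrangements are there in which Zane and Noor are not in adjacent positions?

Of the 8! = 40320 arrangements, those with Zane and Noor adjacent number 2 × 7! = 10080 (treat the pair as a block with 2 internal orders).
Complementary counting: 40320 − 10080 = 30240.

30240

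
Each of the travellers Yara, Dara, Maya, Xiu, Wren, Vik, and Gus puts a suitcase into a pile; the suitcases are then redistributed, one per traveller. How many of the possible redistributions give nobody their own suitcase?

Let Aᵢ be the assignments in which traveller i gets their own suitcase. We want the size of the complement of A₁∪…∪A_7.
By inclusion–exclusion this is Σ_{j=0}^{7} (−1)^j C(7,j)·(7−j)!.
Computing: 5040 − 5040 + 2520 − 840 + 210 − 42 + 7 − 1 = 1854.

1854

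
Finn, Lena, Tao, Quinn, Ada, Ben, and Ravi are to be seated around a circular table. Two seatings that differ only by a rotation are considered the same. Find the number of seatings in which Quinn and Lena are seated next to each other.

240

Treat {Quinn, Lena} as one unit (2 internal orders) and seat the resulting 6 units around the table: (5)! circular arrangements.
So 2 × (5)! = 2 × 120 = 240.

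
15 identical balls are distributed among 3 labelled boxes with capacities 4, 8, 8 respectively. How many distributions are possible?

Without the upper bounds there are C(17,2) = 136 ways to split 15 among 3 boxes.
Subtract solutions that violate a single cap (substitute x_i' = x_i − (cap_i+1)): x_1 ≥ 5 gives C(12,2) = 66; x_2 ≥ 9 gives C(8,2) = 28; x_3 ≥ 9 gives C(8,2) = 28. Together 122.
Add back pairs where two caps are both exceeded: 3 + 3 + 0 = 6.
By inclusion–exclusion the count is 136 − 122 + 6 = 20.

20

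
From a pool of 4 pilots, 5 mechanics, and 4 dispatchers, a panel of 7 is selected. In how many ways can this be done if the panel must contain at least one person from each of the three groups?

With no constraint there are C(13,7) = 1716 possible selections.
Selections missing a whole group: no pilots → C(9,7) = 36; no mechanics → C(8,7) = 8; no dispatchers → C(9,7) = 36.
Add back selections omitting two groups (i.e. drawn from a single group): C(4,7) + C(5,7) + C(4,7) = 0.
By inclusion–exclusion: 1716 − 80 + 0 = 1636.

1636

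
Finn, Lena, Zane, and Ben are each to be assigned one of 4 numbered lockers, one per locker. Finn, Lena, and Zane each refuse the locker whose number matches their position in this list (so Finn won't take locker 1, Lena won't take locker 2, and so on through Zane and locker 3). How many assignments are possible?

11

Let Aᵢ (for i ∈ {1, 2, 3}) be the placements that put person i in their forbidden locker. Any j of these fix j positions, leaving (4−j)! ways to fill the rest, and there are C(3,j) ways to pick which j.
By inclusion–exclusion, the number of valid placements is Σ_{j=0}^{3} (−1)^j C(3,j)·(4−j)!.
Computing: 24 − 18 + 6 − 1 = 11.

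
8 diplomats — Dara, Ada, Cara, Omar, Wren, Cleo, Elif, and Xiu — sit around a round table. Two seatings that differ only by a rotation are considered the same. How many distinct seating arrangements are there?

5040

Seat Dara anywhere (absorbing the rotational symmetry), then permute the other 7: (7)! = 5040.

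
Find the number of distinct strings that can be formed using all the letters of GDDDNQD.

GDDDNQD has 7 letters with D appearing 4 times.
Dividing 7! = 5040 by 4! = 24 for the repeated letters gives 210.

210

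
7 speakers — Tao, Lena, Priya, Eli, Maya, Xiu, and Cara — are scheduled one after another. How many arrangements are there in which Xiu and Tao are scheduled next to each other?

1440

Place the 5 others and the Xiu-Tao pair as 6 objects in a line; the pair has 2 internal arrangements.
So the count is 2·(6)! = 1440.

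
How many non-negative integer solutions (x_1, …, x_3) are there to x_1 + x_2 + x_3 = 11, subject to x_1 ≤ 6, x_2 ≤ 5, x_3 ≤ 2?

6

Ignoring the caps, the number of non-negative solutions to x_1+…+x_3 = 11 is C(13,2) = 78.
Subtract solutions that violate a single cap (substitute x_i' = x_i − (cap_i+1)): x_1 ≥ 7 gives C(6,2) = 15; x_2 ≥ 6 gives C(7,2) = 21; x_3 ≥ 3 gives C(10,2) = 45. Together 81.
Add back pairs where two caps are both exceeded: 0 + 3 + 6 = 9.
By inclusion–exclusion the count is 78 − 81 + 9 = 6.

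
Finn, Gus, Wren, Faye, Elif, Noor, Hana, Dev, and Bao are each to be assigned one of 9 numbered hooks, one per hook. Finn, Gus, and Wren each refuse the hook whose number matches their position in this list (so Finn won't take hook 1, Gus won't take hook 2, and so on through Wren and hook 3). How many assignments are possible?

Let Aᵢ (for i ∈ {1, 2, 3}) be the placements that put person i in their forbidden hook. Any j of these fix j positions, leaving (9−j)! ways to fill the rest, and there are C(3,j) ways to pick which j.
By inclusion–exclusion, the number of valid placements is Σ_{j=0}^{3} (−1)^j C(3,j)·(9−j)!.
Computing: 362880 − 120960 + 15120 − 720 = 256320.

256320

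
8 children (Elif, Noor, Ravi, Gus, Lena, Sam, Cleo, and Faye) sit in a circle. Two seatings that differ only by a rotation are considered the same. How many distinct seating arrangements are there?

5040

Around a circle, 8 distinct people have 8!/8 = (7)! = 5040 rotationally distinct seatings.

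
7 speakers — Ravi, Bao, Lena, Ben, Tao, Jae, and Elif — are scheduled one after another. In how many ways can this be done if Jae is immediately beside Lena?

Place the 5 others and the Jae-Lena pair as 6 objects in a line; the pair has 2 internal arrangements.
So the count is 2·(6)! = 1440.

1440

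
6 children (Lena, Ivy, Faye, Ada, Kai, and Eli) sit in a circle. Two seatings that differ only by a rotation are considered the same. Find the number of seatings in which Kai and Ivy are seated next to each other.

Treat {Kai, Ivy} as one unit (2 internal orders) and seat the resulting 5 units around the table: (4)! circular arrangements.
So 2 × (4)! = 2 × 24 = 48.

48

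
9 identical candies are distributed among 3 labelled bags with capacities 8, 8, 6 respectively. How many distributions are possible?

47

Ignoring the caps, the number of non-negative solutions to x_1+…+x_3 = 9 is C(11,2) = 55.
Subtract solutions that violate a single cap (substitute x_i' = x_i − (cap_i+1)): x_1 ≥ 9 gives C(2,2) = 1; x_2 ≥ 9 gives C(2,2) = 1; x_3 ≥ 7 gives C(4,2) = 6. Together 8.
No two caps can be exceeded simultaneously, so the pair terms are all 0.
By inclusion–exclusion the count is 55 − 8 + 0 = 47.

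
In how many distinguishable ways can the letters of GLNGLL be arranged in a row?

60

GLNGLL has 6 letters with G appearing twice and L appearing 3 times.
Dividing 6! = 720 by 3!·2! = 12 for the repeated letters gives 60.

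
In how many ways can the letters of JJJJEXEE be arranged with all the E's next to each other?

Treat the 3 copies of E as a single block. The multiset to arrange is then {EEE, J, J, J, J, X}, 6 items in all.
That gives (6)!/(4!) = 30 arrangements.

30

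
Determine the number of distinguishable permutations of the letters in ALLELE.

ALLELE has 6 letters with E appearing twice and L appearing 3 times.
The number of distinct arrangements is 6!/(3!·2!) = 720/12 = 60.

60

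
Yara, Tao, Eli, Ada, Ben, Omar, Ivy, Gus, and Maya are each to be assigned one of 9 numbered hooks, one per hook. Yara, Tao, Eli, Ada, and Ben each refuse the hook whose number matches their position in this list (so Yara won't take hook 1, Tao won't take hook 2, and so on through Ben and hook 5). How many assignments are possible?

205056

Let Aᵢ (for 1 ≤ i ≤ 5) be the placements that put person i in their forbidden hook. Any j of these fix j positions, leaving (9−j)! ways to fill the rest, and there are C(5,j) ways to pick which j.
By inclusion–exclusion, the number of valid placements is Σ_{j=0}^{5} (−1)^j C(5,j)·(9−j)!.
Computing: 362880 − 201600 + 50400 − 7200 + 600 − 24 = 205056.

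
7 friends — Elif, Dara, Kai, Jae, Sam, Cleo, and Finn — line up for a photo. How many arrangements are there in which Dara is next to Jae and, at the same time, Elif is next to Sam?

480

Treat {Dara,Jae} as one block (2 orders) and {Elif,Sam} as another (2 orders).
That leaves 5 units to arrange: 2 × 2 × 5! = 4 × 120 = 480.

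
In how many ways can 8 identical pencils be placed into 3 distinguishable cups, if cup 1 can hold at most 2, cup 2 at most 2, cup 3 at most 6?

By stars and bars, unrestricted non-negative solutions to x_1+…+x_3 = 8 number C(8+2,2) = 45.
Subtract solutions that violate a single cap (substitute x_i' = x_i − (cap_i+1)): x_1 ≥ 3 gives C(7,2) = 21; x_2 ≥ 3 gives C(7,2) = 21; x_3 ≥ 7 gives C(3,2) = 3. Together 45.
Add back pairs where two caps are both exceeded: 6 + 0 + 0 = 6.
By inclusion–exclusion the count is 45 − 45 + 6 = 6.

6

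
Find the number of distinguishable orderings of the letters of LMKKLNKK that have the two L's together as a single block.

Treat the 2 copies of L as a single block. The multiset to arrange is then {LL, K, K, K, K, M, N}, 7 items in all.
That gives (7)!/(4!) = 210 arrangements.

210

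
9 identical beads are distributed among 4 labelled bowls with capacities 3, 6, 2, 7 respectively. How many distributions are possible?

76

Ignoring the caps, the number of non-negative solutions to x_1+…+x_4 = 9 is C(12,3) = 220.
Subtract solutions that violate a single cap (substitute x_i' = x_i − (cap_i+1)): x_1 ≥ 4 gives C(8,3) = 56; x_2 ≥ 7 gives C(5,3) = 10; x_3 ≥ 3 gives C(9,3) = 84; x_4 ≥ 8 gives C(4,3) = 4. Together 154.
Add back pairs where two caps are both exceeded: 0 + 10 + 0 + 0 + 0 + 0 = 10.
By inclusion–exclusion the count is 220 − 154 + 10 = 76.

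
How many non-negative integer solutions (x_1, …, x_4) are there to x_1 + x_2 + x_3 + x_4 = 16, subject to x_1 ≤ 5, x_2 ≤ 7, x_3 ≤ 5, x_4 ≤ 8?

By stars and bars, unrestricted non-negative solutions to x_1+…+x_4 = 16 number C(16+3,3) = 969.
Subtract solutions that violate a single cap (substitute x_i' = x_i − (cap_i+1)): x_1 ≥ 6 gives C(13,3) = 286; x_2 ≥ 8 gives C(11,3) = 165; x_3 ≥ 6 gives C(13,3) = 286; x_4 ≥ 9 gives C(10,3) = 120. Together 857.
Add back pairs where two caps are both exceeded: 10 + 35 + 4 + 10 + 0 + 4 = 63.
By inclusion–exclusion the count is 969 − 857 + 63 = 175.

175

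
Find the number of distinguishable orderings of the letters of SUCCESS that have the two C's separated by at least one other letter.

Total arrangements of SUCCESS: 7!/(3!·2!) = 420.
If the two C's are adjacent, glue them into one block, leaving 6 items to arrange: (6)!/(3!) = 120 ways.
Hence 420 − 120 = 300.

300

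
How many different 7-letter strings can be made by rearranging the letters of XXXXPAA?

The 7 letters of XXXXPAA have repeats: A appearing twice and X appearing 4 times.
Dividing 7! = 5040 by 4!·2! = 48 for the repeated letters gives 105.

105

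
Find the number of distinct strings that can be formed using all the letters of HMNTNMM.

420

HMNTNMM has 7 letters with M appearing 3 times and N appearing twice.
The number of distinct arrangements is 7!/(3!·2!) = 5040/12 = 420.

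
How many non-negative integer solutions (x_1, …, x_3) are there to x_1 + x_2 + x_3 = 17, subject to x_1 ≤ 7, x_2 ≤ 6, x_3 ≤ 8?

Ignoring the caps, the number of non-negative solutions to x_1+…+x_3 = 17 is C(19,2) = 171.
Subtract solutions that violate a single cap (substitute x_i' = x_i − (cap_i+1)): x_1 ≥ 8 gives C(11,2) = 55; x_2 ≥ 7 gives C(12,2) = 66; x_3 ≥ 9 gives C(10,2) = 45. Together 166.
Add back pairs where two caps are both exceeded: 6 + 1 + 3 = 10.
By inclusion–exclusion the count is 171 − 166 + 10 = 15.

15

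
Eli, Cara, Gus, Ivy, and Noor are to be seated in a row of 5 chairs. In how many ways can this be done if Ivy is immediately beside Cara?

Treat {Ivy, Cara} as a single unit. There are 4 units to order, and the pair itself can be ordered 2 ways.
So the count is 2·(4)! = 48.

48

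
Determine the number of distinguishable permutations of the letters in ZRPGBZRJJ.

45360

ZRPGBZRJJ has 9 letters with J appearing twice, R appearing twice, and Z appearing twice.
The number of distinct arrangements is 9!/(2!·2!·2!) = 362880/8 = 45360.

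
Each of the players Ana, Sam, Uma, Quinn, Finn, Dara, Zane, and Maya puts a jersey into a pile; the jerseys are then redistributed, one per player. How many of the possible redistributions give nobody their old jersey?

14833

Count assignments avoiding every fixed point. For any j of the 8 players fixed to their old jersey, the other 8−j can be arranged in (8−j)! ways.
By inclusion–exclusion this is Σ_{j=0}^{8} (−1)^j C(8,j)·(8−j)!.
Computing: 40320 − 40320 + 20160 − 6720 + 1680 − 336 + 56 − 8 + 1 = 14833.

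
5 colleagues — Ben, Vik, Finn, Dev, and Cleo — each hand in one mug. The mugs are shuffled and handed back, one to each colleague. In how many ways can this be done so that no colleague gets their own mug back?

Let Aᵢ be the assignments in which colleague i gets their own mug. We want the size of the complement of A₁∪…∪A_5.
By inclusion–exclusion this is Σ_{j=0}^{5} (−1)^j C(5,j)·(5−j)!.
Computing: 120 − 120 + 60 − 20 + 5 − 1 = 44.

44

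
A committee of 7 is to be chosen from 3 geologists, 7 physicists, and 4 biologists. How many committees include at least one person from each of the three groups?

Total 7-person selections from all 14: C(14,7) = 3432.
Selections missing a whole group: no geologists → C(11,7) = 330; no physicists → C(7,7) = 1; no biologists → C(10,7) = 120.
Add back selections omitting two groups (i.e. drawn from a single group): C(3,7) + C(7,7) + C(4,7) = 1.
By inclusion–exclusion: 3432 − 451 + 1 = 2982.

2982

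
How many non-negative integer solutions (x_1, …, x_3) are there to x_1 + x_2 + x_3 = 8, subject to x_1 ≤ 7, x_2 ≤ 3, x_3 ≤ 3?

Without the upper bounds there are C(10,2) = 45 ways to split 8 among 3 variables.
Subtract solutions that violate a single cap (substitute x_i' = x_i − (cap_i+1)): x_1 ≥ 8 gives C(2,2) = 1; x_2 ≥ 4 gives C(6,2) = 15; x_3 ≥ 4 gives C(6,2) = 15. Together 31.
Add back pairs where two caps are both exceeded: 0 + 0 + 1 = 1.
By inclusion–exclusion the count is 45 − 31 + 1 = 15.

15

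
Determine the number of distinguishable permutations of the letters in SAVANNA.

420

Letter multiplicities in SAVANNA: A×3, N×2, S×1, V×1.
The number of distinct arrangements is 7!/(3!·2!) = 5040/12 = 420.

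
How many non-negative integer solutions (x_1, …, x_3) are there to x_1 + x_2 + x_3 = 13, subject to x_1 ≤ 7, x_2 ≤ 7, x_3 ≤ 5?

27

Without the upper bounds there are C(15,2) = 105 ways to split 13 among 3 variables.
Subtract solutions that violate a single cap (substitute x_i' = x_i − (cap_i+1)): x_1 ≥ 8 gives C(7,2) = 21; x_2 ≥ 8 gives C(7,2) = 21; x_3 ≥ 6 gives C(9,2) = 36. Together 78.
No two caps can be exceeded simultaneously, so the pair terms are all 0.
By inclusion–exclusion the count is 105 − 78 + 0 = 27.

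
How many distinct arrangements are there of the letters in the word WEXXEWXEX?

WEXXEWXEX has 9 letters with E appearing 3 times, W appearing twice, and X appearing 4 times.
So there are 9! / (4!·3!·2!) = 1260 distinguishable arrangements.

1260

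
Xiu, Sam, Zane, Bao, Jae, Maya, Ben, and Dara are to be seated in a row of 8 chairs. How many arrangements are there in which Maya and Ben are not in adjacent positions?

There are 8! = 40320 arrangements in all. If Maya and Ben are adjacent, merging them into one block gives 2·(7)! = 10080 arrangements.
Complementary counting: 40320 − 10080 = 30240.

30240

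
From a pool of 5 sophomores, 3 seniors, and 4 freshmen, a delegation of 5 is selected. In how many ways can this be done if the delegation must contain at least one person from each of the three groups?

With no constraint there are C(12,5) = 792 possible selections.
Selections missing a whole group: no sophomores → C(7,5) = 21; no seniors → C(9,5) = 126; no freshmen → C(8,5) = 56.
Add back selections omitting two groups (i.e. drawn from a single group): C(5,5) + C(3,5) + C(4,5) = 1.
By inclusion–exclusion: 792 − 203 + 1 = 590.

590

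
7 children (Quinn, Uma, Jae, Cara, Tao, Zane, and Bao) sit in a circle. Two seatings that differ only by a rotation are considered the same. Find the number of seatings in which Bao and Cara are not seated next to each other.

Without the restriction there are (6)! = 720 seatings.
Seatings with Bao beside Cara: treat them as a block with 2 internal orders, giving 2 × (5)! = 240.
Subtracting, 720 − 240 = 480.

480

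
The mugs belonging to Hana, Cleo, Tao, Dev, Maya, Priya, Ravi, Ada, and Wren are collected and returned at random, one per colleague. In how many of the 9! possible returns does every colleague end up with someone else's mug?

Count assignments avoiding every fixed point. For any j of the 9 colleagues fixed to their own mug, the other 9−j can be arranged in (9−j)! ways.
By inclusion–exclusion this is Σ_{j=0}^{9} (−1)^j C(9,j)·(9−j)!.
Computing: 362880 − 362880 + 181440 − 60480 + 15120 − 3024 + 504 − 72 + 9 − 1 = 133496.

133496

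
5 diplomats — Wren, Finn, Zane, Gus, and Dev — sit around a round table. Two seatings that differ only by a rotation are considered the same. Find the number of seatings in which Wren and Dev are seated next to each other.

Treat {Wren, Dev} as one unit (2 internal orders) and seat the resulting 4 units around the table: (3)! circular arrangements.
So 2 × (3)! = 2 × 6 = 12.

12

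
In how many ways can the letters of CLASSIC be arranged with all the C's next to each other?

Treat the 2 copies of C as a single block. The multiset to arrange is then {CC, A, I, L, S, S}, 6 items in all.
That gives (6)!/(2!) = 360 arrangements.

360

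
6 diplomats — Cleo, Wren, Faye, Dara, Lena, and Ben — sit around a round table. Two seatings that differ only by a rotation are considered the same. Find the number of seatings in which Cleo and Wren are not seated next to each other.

Without the restriction there are (5)! = 120 seatings.
Those with Cleo next to Wren: fuse the pair into one unit and seat 5 units around a circle — 2·(4)! = 48.
Subtracting, 120 − 48 = 72.

72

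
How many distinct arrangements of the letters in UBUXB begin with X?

Fix X in the first position and arrange the remaining 4 letters.
Those 4 letters have B appearing twice and U appearing twice, giving (4)!/(2!·2!) = 6.

6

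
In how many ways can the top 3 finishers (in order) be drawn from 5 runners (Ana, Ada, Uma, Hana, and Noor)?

There are 5 choices for 1st place, 4 for 2nd, and 3 for 3rd.
That gives 5 × 4 × 3 = 60.

60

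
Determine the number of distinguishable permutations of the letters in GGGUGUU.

35

Letter multiplicities in GGGUGUU: G×4, U×3.
Dividing 7! = 5040 by 4!·3! = 144 for the repeated letters gives 35.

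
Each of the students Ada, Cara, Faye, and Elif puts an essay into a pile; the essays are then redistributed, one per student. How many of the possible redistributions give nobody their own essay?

Let Aᵢ be the assignments in which student i gets their own essay. We want the size of the complement of A₁∪…∪A_4.
By inclusion–exclusion this is Σ_{j=0}^{4} (−1)^j C(4,j)·(4−j)!.
Computing: 24 − 24 + 12 − 4 + 1 = 9.

9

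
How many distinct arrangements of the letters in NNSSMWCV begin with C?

With the first slot taken by C, it remains to arrange the other 7 letters (NNSSMWV).
Those 7 letters have N appearing twice and S appearing twice, giving (7)!/(2!·2!) = 1260.

1260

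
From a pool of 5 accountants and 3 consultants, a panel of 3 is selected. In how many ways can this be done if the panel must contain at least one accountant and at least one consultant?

Unrestricted: C(8,3) = 56 ways to pick any 3 of the 8.
Subtract selections that omit an entire group: no accountants → C(3,3) = 1; no consultants → C(5,3) = 10.
Both groups omitted at once is impossible, so 56 − 11 = 45.

45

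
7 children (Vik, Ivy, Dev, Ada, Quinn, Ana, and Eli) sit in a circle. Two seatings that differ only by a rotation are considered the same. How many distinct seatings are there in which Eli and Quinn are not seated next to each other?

480

Without the restriction there are (6)! = 720 seatings.
Those with Eli next to Quinn: fuse the pair into one unit and seat 6 units around a circle — 2·(5)! = 240.
Subtracting, 720 − 240 = 480.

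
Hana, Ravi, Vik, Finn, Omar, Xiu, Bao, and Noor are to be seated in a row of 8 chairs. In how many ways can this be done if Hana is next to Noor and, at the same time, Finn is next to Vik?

2880

Treat {Hana,Noor} as one block (2 orders) and {Finn,Vik} as another (2 orders).
That leaves 6 units to arrange: 2 × 2 × 6! = 4 × 720 = 2880.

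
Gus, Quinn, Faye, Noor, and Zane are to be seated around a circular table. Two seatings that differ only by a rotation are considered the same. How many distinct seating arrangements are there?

Around a circle, 5 distinct people have 5!/5 = (4)! = 24 rotationally distinct seatings.

24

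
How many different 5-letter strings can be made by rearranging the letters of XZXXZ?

10

The 5 letters of XZXXZ have repeats: X appearing 3 times and Z appearing twice.
Dividing 5! = 120 by 3!·2! = 12 for the repeated letters gives 10.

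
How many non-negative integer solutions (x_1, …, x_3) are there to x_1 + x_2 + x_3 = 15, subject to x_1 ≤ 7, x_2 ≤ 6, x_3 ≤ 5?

10

Ignoring the caps, the number of non-negative solutions to x_1+…+x_3 = 15 is C(17,2) = 136.
Subtract solutions that violate a single cap (substitute x_i' = x_i − (cap_i+1)): x_1 ≥ 8 gives C(9,2) = 36; x_2 ≥ 7 gives C(10,2) = 45; x_3 ≥ 6 gives C(11,2) = 55. Together 136.
Add back pairs where two caps are both exceeded: 1 + 3 + 6 = 10.
By inclusion–exclusion the count is 136 − 136 + 10 = 10.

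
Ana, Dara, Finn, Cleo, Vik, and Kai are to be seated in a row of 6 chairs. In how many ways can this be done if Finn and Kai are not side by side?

Of the 6! = 720 arrangements, those with Finn and Kai adjacent number 2 × 5! = 240 (treat the pair as a block with 2 internal orders).
So 720 − 240 = 480 arrangements keep them apart.

480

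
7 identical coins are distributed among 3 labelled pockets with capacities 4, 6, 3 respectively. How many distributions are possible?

Ignoring the caps, the number of non-negative solutions to x_1+…+x_3 = 7 is C(9,2) = 36.
Subtract solutions that violate a single cap (substitute x_i' = x_i − (cap_i+1)): x_1 ≥ 5 gives C(4,2) = 6; x_2 ≥ 7 gives C(2,2) = 1; x_3 ≥ 4 gives C(5,2) = 10. Together 17.
No two caps can be exceeded simultaneously, so the pair terms are all 0.
By inclusion–exclusion the count is 36 − 17 + 0 = 19.

19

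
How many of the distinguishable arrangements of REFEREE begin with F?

15

Fix F in the first position and arrange the remaining 6 letters.
Those 6 letters have E appearing 4 times and R appearing twice, giving (6)!/(4!·2!) = 15.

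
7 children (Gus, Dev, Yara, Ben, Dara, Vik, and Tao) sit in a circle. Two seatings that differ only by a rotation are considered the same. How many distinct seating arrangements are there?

720

Seat Gus anywhere (absorbing the rotational symmetry), then permute the other 6: (6)! = 720.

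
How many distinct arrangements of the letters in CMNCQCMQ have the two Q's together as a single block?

420

Treat the 2 copies of Q as a single block. The multiset to arrange is then {QQ, C, C, C, M, M, N}, 7 items in all.
That gives (7)!/(3!·2!) = 420 arrangements.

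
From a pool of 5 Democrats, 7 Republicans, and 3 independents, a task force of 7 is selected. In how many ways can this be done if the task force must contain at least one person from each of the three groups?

Unrestricted: C(15,7) = 6435 ways to pick any 7 of the 15.
Subtract selections that omit an entire group: no Democrats → C(10,7) = 120; no Republicans → C(8,7) = 8; no independents → C(12,7) = 792.
Add back selections omitting two groups (i.e. drawn from a single group): C(5,7) + C(7,7) + C(3,7) = 1.
By inclusion–exclusion: 6435 − 920 + 1 = 5516.

5516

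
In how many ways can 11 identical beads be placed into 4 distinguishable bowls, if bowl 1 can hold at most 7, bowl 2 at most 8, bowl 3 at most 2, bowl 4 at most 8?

160

Without the upper bounds there are C(14,3) = 364 ways to split 11 among 4 bowls.
Subtract solutions that violate a single cap (substitute x_i' = x_i − (cap_i+1)): x_1 ≥ 8 gives C(6,3) = 20; x_2 ≥ 9 gives C(5,3) = 10; x_3 ≥ 3 gives C(11,3) = 165; x_4 ≥ 9 gives C(5,3) = 10. Together 205.
Add back pairs where two caps are both exceeded: 0 + 1 + 0 + 0 + 0 + 0 = 1.
By inclusion–exclusion the count is 364 − 205 + 1 = 160.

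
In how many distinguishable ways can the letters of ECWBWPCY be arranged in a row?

Letter multiplicities in ECWBWPCY: B×1, C×2, E×1, P×1, W×2, Y×1.
The number of distinct arrangements is 8!/(2!·2!) = 40320/4 = 10080.

10080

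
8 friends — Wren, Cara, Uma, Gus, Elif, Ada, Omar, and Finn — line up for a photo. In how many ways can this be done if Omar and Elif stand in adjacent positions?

10080

Glue Omar and Elif into one block (2 internal orders), leaving 7 units to arrange in a row.
So the count is 2·(7)! = 10080.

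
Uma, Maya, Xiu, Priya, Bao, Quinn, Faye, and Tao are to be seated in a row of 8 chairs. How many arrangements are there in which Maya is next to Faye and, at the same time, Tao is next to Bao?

2880

Treat {Maya,Faye} as one block (2 orders) and {Tao,Bao} as another (2 orders).
That leaves 6 units to arrange: 2 × 2 × 6! = 4 × 720 = 2880.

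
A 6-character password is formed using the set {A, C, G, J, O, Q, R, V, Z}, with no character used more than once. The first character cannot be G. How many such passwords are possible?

The first character has 9−1 = 8 choices (anything except G).
The remaining 5 characters are filled from the other 8 symbols without repetition: 8 × 7 × 6 × 5 × 4 = 6720.
Total: 8 × 6720 = 53760.

53760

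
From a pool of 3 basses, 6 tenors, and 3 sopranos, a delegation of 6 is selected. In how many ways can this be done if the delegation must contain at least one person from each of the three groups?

With no constraint there are C(12,6) = 924 possible selections.
Subtract selections that omit an entire group: no basses → C(9,6) = 84; no tenors → C(6,6) = 1; no sopranos → C(9,6) = 84.
Add back selections omitting two groups (i.e. drawn from a single group): C(3,6) + C(6,6) + C(3,6) = 1.
By inclusion–exclusion: 924 − 169 + 1 = 756.

756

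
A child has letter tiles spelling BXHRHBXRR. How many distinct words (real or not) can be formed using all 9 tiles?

7560

The 9 letters of BXHRHBXRR have repeats: B appearing twice, H appearing twice, R appearing 3 times, and X appearing twice.
So there are 9! / (3!·2!·2!·2!) = 7560 distinguishable arrangements.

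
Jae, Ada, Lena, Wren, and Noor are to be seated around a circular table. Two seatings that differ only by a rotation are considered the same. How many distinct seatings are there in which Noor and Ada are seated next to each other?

Treat {Noor, Ada} as one unit (2 internal orders) and seat the resulting 4 units around the table: (3)! circular arrangements.
So 2 × (3)! = 2 × 6 = 12.

12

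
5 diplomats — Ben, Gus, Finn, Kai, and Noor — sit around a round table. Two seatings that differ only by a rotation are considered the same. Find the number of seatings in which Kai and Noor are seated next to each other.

Glue Kai and Noor into a block (2 internal orders). Seating 4 units around a circle gives (3)! arrangements.
So 2 × (3)! = 2 × 6 = 12.

12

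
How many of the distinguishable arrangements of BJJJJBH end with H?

15

Fix H in the last position and arrange the remaining 6 letters.
Those 6 letters have B appearing twice and J appearing 4 times, giving (6)!/(4!·2!) = 15.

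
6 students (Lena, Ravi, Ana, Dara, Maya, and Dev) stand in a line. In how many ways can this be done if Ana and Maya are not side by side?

There are 6! = 720 arrangements in all. If Ana and Maya are adjacent, merging them into one block gives 2·(5)! = 240 arrangements.
So 720 − 240 = 480 arrangements keep them apart.

480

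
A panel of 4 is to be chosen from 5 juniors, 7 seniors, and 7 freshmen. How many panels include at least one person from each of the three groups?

Total 4-person selections from all 19: C(19,4) = 3876.
Subtract selections that omit an entire group: no juniors → C(14,4) = 1001; no seniors → C(12,4) = 495; no freshmen → C(12,4) = 495.
Add back selections omitting two groups (i.e. drawn from a single group): C(5,4) + C(7,4) + C(7,4) = 75.
By inclusion–exclusion: 3876 − 1991 + 75 = 1960.

1960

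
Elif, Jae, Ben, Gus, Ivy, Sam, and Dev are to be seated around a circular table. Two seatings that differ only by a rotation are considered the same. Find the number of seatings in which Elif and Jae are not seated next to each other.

480

All circular seatings of 7 people number (6)! = 720.
Seatings with Elif beside Jae: treat them as a block with 2 internal orders, giving 2 × (5)! = 240.
Subtracting, 720 − 240 = 480.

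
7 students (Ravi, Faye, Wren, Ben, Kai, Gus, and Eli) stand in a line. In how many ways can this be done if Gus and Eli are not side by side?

Of the 7! = 5040 arrangements, those with Gus and Eli adjacent number 2 × 6! = 1440 (treat the pair as a block with 2 internal orders).
So 5040 − 1440 = 3600 arrangements keep them apart.

3600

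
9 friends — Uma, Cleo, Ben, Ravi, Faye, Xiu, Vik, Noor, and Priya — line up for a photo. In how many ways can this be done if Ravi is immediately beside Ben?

80640

Treat {Ravi, Ben} as a single unit. There are 8 units to order, and the pair itself can be ordered 2 ways.
That gives 2 × 8! = 2 × 40320 = 80640.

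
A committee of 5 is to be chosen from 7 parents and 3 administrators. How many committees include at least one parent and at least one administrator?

231

Unrestricted: C(10,5) = 252 ways to pick any 5 of the 10.
Selections missing a whole group: no parents → C(3,5) = 0; no administrators → C(7,5) = 21.
Both groups omitted at once is impossible, so 252 − 21 = 231.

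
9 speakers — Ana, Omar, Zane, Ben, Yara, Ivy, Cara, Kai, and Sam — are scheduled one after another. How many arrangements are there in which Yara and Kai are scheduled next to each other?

80640

Treat {Yara, Kai} as a single unit. There are 8 units to order, and the pair itself can be ordered 2 ways.
So the count is 2·(8)! = 80640.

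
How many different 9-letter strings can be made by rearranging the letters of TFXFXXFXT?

The 9 letters of TFXFXXFXT have repeats: F appearing 3 times, T appearing twice, and X appearing 4 times.
The number of distinct arrangements is 9!/(4!·3!·2!) = 362880/288 = 1260.

1260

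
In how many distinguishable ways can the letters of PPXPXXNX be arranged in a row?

280

The 8 letters of PPXPXXNX have repeats: P appearing 3 times and X appearing 4 times.
So there are 8! / (4!·3!) = 280 distinguishable arrangements.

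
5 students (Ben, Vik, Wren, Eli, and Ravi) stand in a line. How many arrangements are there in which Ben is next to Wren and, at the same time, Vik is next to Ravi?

Treat {Ben,Wren} as one block (2 orders) and {Vik,Ravi} as another (2 orders).
That leaves 3 units to arrange: 2 × 2 × 3! = 4 × 6 = 24.

24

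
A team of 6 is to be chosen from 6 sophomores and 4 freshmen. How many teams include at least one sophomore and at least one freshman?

With no constraint there are C(10,6) = 210 possible selections.
Selections missing a whole group: no sophomores → C(4,6) = 0; no freshmen → C(6,6) = 1.
Both groups omitted at once is impossible, so 210 − 1 = 209.

209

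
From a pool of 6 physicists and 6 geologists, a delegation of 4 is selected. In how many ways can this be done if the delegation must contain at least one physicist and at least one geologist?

465

With no constraint there are C(12,4) = 495 possible selections.
Subtract selections that omit an entire group: no physicists → C(6,4) = 15; no geologists → C(6,4) = 15.
Both groups omitted at once is impossible, so 495 − 30 = 465.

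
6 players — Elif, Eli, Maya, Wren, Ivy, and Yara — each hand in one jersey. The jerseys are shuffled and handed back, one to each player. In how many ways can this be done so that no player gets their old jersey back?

Count assignments avoiding every fixed point. For any j of the 6 players fixed to their old jersey, the other 6−j can be arranged in (6−j)! ways.
By inclusion–exclusion this is Σ_{j=0}^{6} (−1)^j C(6,j)·(6−j)!.
Computing: 720 − 720 + 360 − 120 + 30 − 6 + 1 = 265.

265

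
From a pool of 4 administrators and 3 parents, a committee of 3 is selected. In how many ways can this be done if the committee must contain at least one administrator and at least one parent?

Unrestricted: C(7,3) = 35 ways to pick any 3 of the 7.
Subtract selections that omit an entire group: no administrators → C(3,3) = 1; no parents → C(4,3) = 4.
Both groups omitted at once is impossible, so 35 − 5 = 30.

30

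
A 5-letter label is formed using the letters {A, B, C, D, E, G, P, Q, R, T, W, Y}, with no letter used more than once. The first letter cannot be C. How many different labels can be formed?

87120

The first letter has 12−1 = 11 choices (anything except C).
The remaining 4 letters are filled from the other 11 symbols without repetition: 11 × 10 × 9 × 8 = 7920.
Total: 11 × 7920 = 87120.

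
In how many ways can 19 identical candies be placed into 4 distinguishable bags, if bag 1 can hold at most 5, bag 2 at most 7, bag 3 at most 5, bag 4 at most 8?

Ignoring the caps, the number of non-negative solutions to x_1+…+x_4 = 19 is C(22,3) = 1540.
Subtract solutions that violate a single cap (substitute x_i' = x_i − (cap_i+1)): x_1 ≥ 6 gives C(16,3) = 560; x_2 ≥ 8 gives C(14,3) = 364; x_3 ≥ 6 gives C(16,3) = 560; x_4 ≥ 9 gives C(13,3) = 286. Together 1770.
Add back pairs where two caps are both exceeded: 56 + 120 + 35 + 56 + 10 + 35 = 312.
By inclusion–exclusion the count is 1540 − 1770 + 312 = 82.

82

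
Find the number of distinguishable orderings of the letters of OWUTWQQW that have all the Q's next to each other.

840

Treat the 2 copies of Q as a single block. The multiset to arrange is then {QQ, O, T, U, W, W, W}, 7 items in all.
That gives (7)!/(3!) = 840 arrangements.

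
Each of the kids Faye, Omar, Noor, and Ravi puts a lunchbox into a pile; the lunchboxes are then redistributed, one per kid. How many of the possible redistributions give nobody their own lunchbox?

9

Let Aᵢ be the assignments in which kid i gets their own lunchbox. We want the size of the complement of A₁∪…∪A_4.
By inclusion–exclusion this is Σ_{j=0}^{4} (−1)^j C(4,j)·(4−j)!.
Computing: 24 − 24 + 12 − 4 + 1 = 9.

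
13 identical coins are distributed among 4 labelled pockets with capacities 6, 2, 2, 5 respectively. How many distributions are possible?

Ignoring the caps, the number of non-negative solutions to x_1+…+x_4 = 13 is C(16,3) = 560.
Subtract solutions that violate a single cap (substitute x_i' = x_i − (cap_i+1)): x_1 ≥ 7 gives C(9,3) = 84; x_2 ≥ 3 gives C(13,3) = 286; x_3 ≥ 3 gives C(13,3) = 286; x_4 ≥ 6 gives C(10,3) = 120. Together 776.
Add back pairs where two caps are both exceeded: 20 + 20 + 1 + 120 + 35 + 35 = 231.
Subtract triples: 1 + 0 + 0 + 4 = 5.
By inclusion–exclusion the count is 560 − 776 + 231 − 5 = 10.

10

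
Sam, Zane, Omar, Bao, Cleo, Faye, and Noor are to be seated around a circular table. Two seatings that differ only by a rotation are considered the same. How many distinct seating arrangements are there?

Fix one person's seat to break rotational symmetry; the remaining 6 people can be arranged in (6)! = 720 ways.

720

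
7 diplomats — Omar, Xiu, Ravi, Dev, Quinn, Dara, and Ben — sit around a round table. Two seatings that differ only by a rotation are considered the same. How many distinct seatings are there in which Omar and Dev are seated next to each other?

Treat {Omar, Dev} as one unit (2 internal orders) and seat the resulting 6 units around the table: (5)! circular arrangements.
So 2 × (5)! = 2 × 120 = 240.

240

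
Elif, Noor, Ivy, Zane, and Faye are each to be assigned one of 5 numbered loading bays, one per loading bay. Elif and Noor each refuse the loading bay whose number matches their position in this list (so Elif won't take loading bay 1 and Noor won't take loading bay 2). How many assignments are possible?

Let Aᵢ (for i ∈ {1, 2}) be the placements that put person i in their forbidden loading bay. Any j of these fix j positions, leaving (5−j)! ways to fill the rest, and there are C(2,j) ways to pick which j.
By inclusion–exclusion, the number of valid placements is Σ_{j=0}^{2} (−1)^j C(2,j)·(5−j)!.
Computing: 120 − 48 + 6 = 78.

78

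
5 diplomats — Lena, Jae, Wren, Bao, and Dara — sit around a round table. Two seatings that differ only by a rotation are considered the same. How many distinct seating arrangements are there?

Fix one person's seat to break rotational symmetry; the remaining 4 people can be arranged in (4)! = 24 ways.

24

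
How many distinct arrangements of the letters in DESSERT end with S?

Fix S in the last position and arrange the remaining 6 letters.
Those 6 letters have E appearing twice, giving (6)!/(2!) = 360.

360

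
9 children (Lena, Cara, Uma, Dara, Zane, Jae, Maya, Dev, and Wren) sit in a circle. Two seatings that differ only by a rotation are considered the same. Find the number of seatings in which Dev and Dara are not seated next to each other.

30240

Without the restriction there are (8)! = 40320 seatings.
Seatings with Dev beside Dara: treat them as a block with 2 internal orders, giving 2 × (7)! = 10080.
Subtracting, 40320 − 10080 = 30240.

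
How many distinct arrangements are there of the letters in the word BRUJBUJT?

5040

The 8 letters of BRUJBUJT have repeats: B appearing twice, J appearing twice, and U appearing twice.
The number of distinct arrangements is 8!/(2!·2!·2!) = 40320/8 = 5040.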